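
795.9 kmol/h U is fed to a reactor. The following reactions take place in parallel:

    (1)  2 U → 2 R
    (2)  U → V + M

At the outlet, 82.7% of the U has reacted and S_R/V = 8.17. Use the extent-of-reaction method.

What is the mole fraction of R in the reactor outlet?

Conversion of U: U consumed = 0.827 × 795.9 = 658.2 kmol/h = 2ξ₁ + 1ξ₂.
Selectivity: 2ξ₁ / (1ξ₂) = 8.17 → ξ₁ = 4.085 ξ₂.
Substitute: (2·4.085 + 1) ξ₂ = 658.2 → ξ₂ = 71.78 kmol/h, ξ₁ = 293.2 kmol/h.
Outlet amounts (n = n₀ + Σ ν·ξ):
  U: 795.9 − 2(293.2) − 1(71.78) = 137.7
  R: 0 + 2(293.2) = 586.4
  V: 0 + 1(71.78) = 71.78
  M: 0 + 1(71.78) = 71.78
Total out = 867.7 kmol/h; y_R = 586.4 / 867.7 = 0.6759.

0.676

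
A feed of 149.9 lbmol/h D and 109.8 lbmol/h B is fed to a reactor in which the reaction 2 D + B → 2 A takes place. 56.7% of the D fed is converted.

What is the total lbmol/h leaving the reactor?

D reacted = 0.567 × 149.9 = 84.99 lbmol/h; ν_D = −2, so ξ = 84.99/2 = 42.5 lbmol/h.
Outlet amounts (n = n₀ + ν ξ):
  D: 149.9 − 2(42.5) = 64.91
  B: 109.8 − 1(42.5) = 67.3
  A: 0 + 2(42.5) = 84.99
Total out = 64.91 + 67.3 + 84.99 = 217.2 lbmol/h.

217 lbmol/h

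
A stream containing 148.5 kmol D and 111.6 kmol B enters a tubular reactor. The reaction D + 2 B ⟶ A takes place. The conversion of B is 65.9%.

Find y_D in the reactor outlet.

0.599

B reacted = 0.659 × 111.6 = 73.54 kmol; ν_B = −2, so ξ = 73.54/2 = 36.77 kmol.
Outlet amounts (n = n₀ + ν ξ):
  D: 148.5 − 1(36.77) = 111.7
  B: 111.6 − 2(36.77) = 38.06
  A: 0 + 1(36.77) = 36.77
Total out = 186.6 kmol; y_D = 111.7 / 186.6 = 0.5989.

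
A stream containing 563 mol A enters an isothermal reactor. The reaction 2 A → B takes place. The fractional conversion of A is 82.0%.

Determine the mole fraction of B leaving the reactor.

A reacted = 0.82 × 563 = 461.7 mol; ν_A = −2, so ξ = 461.7/2 = 230.8 mol.
Outlet amounts (n = n₀ + ν ξ):
  A: 563 − 2(230.8) = 101.3
  B: 0 + 1(230.8) = 230.8
Total out = 332.2 mol; y_B = 230.8 / 332.2 = 0.6949.

0.695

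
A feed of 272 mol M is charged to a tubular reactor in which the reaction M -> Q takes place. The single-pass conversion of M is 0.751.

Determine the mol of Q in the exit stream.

M reacted = 0.751 × 272 = 204.3 mol; ν_M = −1, so ξ = 204.3/1 = 204.3 mol.
Outlet amounts (n = n₀ + ν ξ):
  M: 272 − 1(204.3) = 67.73
  Q: 0 + 1(204.3) = 204.3

204 mol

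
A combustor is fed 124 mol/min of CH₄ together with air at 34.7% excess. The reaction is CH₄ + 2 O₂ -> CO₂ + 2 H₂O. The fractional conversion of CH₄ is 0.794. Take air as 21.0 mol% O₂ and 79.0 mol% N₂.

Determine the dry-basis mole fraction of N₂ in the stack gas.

Stoichiometric O₂ = 2 × 124 = 248 mol/min; O₂ fed = 248 × 1.347 = 334.1 mol/min.
N₂ fed = 334.1 × 79/21 = 1257 mol/min.
Fuel reacted = 0.794 × 124 → ξ = 98.46 mol/min.
Outlet (n = n₀ + ν ξ):
  CH₄: 124 − 1(98.46) = 25.54
  O₂: 334.1 − 2(98.46) = 137.1
  N₂: 1257 (inert)
  CO₂: 0 + 1(98.46) = 98.46
  H₂O: 0 + 2(98.46) = 196.9
Dry total = 1518 mol/min; y_N₂ (dry) = 1257 / 1518 = 0.8279.

0.828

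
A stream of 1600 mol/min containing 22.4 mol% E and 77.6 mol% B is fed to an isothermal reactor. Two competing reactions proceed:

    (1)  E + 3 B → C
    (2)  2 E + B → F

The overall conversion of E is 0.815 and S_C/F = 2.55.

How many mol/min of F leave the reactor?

Conversion of E: E consumed = 0.815 × 358.4 = 292.1 mol/min = 1ξ₁ + 2ξ₂.
Selectivity: 1ξ₁ / (1ξ₂) = 2.55 → ξ₁ = 2.55 ξ₂.
Substitute: (1·2.55 + 2) ξ₂ = 292.1 → ξ₂ = 64.2 mol/min, ξ₁ = 163.7 mol/min.
Outlet amounts (n = n₀ + Σ ν·ξ):
  E: 358.4 − 1(163.7) − 2(64.2) = 66.3
  B: 1242 − 3(163.7) − 1(64.2) = 686.3
  C: 0 + 1(163.7) = 163.7
  F: 0 + 1(64.2) = 64.2

64.2 mol/min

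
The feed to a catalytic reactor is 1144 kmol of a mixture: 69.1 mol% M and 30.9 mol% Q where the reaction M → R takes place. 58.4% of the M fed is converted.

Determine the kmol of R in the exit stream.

M reacted = 0.584 × 790.5 = 461.7 kmol; ν_M = −1, so ξ = 461.7/1 = 461.7 kmol.
Outlet amounts (n = n₀ + ν ξ):
  M: 790.5 − 1(461.7) = 328.8
  R: 0 + 1(461.7) = 461.7
  Q: 353.5 (inert)

462 kmol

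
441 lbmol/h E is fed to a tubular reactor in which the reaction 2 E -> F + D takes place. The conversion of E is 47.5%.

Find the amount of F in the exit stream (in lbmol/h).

105 lbmol/h

E reacted = 0.475 × 441 = 209.5 lbmol/h; ν_E = −2, so ξ = 209.5/2 = 104.7 lbmol/h.
Outlet amounts (n = n₀ + ν ξ):
  E: 441 − 2(104.7) = 231.5
  F: 0 + 1(104.7) = 104.7
  D: 0 + 1(104.7) = 104.7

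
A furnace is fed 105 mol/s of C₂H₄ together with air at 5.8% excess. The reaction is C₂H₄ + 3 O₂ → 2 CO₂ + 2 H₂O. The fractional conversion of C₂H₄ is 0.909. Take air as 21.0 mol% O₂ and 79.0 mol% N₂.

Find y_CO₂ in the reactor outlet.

0.113

Stoichiometric O₂ = 3 × 105 = 315 mol/s; O₂ fed = 315 × 1.058 = 333.3 mol/s.
N₂ fed = 333.3 × 79/21 = 1254 mol/s.
Fuel reacted = 0.909 × 105 → ξ = 95.45 mol/s.
Outlet (n = n₀ + ν ξ):
  C₂H₄: 105 − 1(95.45) = 9.555
  O₂: 333.3 − 3(95.45) = 46.94
  N₂: 1254 (inert)
  CO₂: 0 + 2(95.45) = 190.9
  H₂O: 0 + 2(95.45) = 190.9
Total out = 1692 mol/s; y_CO₂ = 190.9 / 1692 = 0.1128.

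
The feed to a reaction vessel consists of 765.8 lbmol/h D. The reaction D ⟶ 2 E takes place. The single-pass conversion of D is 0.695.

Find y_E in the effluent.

D reacted = 0.695 × 765.8 = 532.2 lbmol/h; ν_D = −1, so ξ = 532.2/1 = 532.2 lbmol/h.
Outlet amounts (n = n₀ + ν ξ):
  D: 765.8 − 1(532.2) = 233.6
  E: 0 + 2(532.2) = 1064
Total out = 1298 lbmol/h; y_E = 1064 / 1298 = 0.8201.

0.82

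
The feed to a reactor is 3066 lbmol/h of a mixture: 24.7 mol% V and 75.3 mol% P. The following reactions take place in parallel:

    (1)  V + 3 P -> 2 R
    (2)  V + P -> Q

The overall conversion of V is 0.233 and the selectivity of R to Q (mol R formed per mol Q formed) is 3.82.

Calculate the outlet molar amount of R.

Conversion of V: V consumed = 0.233 × 757.3 = 176.5 lbmol/h = 1ξ₁ + 1ξ₂.
Selectivity: 2ξ₁ / (1ξ₂) = 3.82 → ξ₁ = 1.91 ξ₂.
Substitute: (1·1.91 + 1) ξ₂ = 176.5 → ξ₂ = 60.64 lbmol/h, ξ₁ = 115.8 lbmol/h.
Outlet amounts (n = n₀ + Σ ν·ξ):
  V: 757.3 − 1(115.8) − 1(60.64) = 580.9
  P: 2309 − 3(115.8) − 1(60.64) = 1901
  R: 0 + 2(115.8) = 231.6
  Q: 0 + 1(60.64) = 60.64

232 lbmol/h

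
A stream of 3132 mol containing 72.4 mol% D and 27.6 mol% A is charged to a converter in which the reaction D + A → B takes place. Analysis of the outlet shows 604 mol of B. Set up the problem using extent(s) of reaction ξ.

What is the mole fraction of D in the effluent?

For B: n = n₀ + 1ξ → 604 = 0 + 1ξ, giving ξ = 604 mol.
Outlet amounts (n = n₀ + ν ξ):
  D: 2268 − 1(604) = 1664
  A: 864.4 − 1(604) = 260.4
  B: 0 + 1(604) = 604
Total out = 2528 mol; y_D = 1664 / 2528 = 0.6581.

0.658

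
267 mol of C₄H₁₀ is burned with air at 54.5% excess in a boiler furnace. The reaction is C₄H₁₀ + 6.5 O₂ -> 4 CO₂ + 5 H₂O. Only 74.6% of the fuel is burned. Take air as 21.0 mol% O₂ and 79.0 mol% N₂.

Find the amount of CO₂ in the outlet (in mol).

Stoichiometric O₂ = 6.5 × 267 = 1736 mol; O₂ fed = 1736 × 1.545 = 2681 mol.
N₂ fed = 2681 × 79/21 = 10090 mol.
Fuel reacted = 0.746 × 267 → ξ = 199.2 mol.
Outlet (n = n₀ + ν ξ):
  C₄H₁₀: 267 − 1(199.2) = 67.82
  O₂: 2681 − 6.5(199.2) = 1387
  N₂: 10090 (inert)
  CO₂: 0 + 4(199.2) = 796.7
  H₂O: 0 + 5(199.2) = 995.9

797 mol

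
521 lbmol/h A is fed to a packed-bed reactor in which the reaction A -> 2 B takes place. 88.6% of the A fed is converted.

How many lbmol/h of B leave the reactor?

A reacted = 0.886 × 521 = 461.6 lbmol/h; ν_A = −1, so ξ = 461.6/1 = 461.6 lbmol/h.
Outlet amounts (n = n₀ + ν ξ):
  A: 521 − 1(461.6) = 59.39
  B: 0 + 2(461.6) = 923.2

923 lbmol/h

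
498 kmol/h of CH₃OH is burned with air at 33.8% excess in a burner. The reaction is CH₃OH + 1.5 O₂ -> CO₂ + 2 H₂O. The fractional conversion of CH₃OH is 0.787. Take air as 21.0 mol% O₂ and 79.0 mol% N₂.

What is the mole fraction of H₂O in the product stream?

Stoichiometric O₂ = 1.5 × 498 = 747 kmol/h; O₂ fed = 747 × 1.338 = 999.5 kmol/h.
N₂ fed = 999.5 × 79/21 = 3760 kmol/h.
Fuel reacted = 0.787 × 498 → ξ = 391.9 kmol/h.
Outlet (n = n₀ + ν ξ):
  CH₃OH: 498 − 1(391.9) = 106.1
  O₂: 999.5 − 1.5(391.9) = 411.6
  N₂: 3760 (inert)
  CO₂: 0 + 1(391.9) = 391.9
  H₂O: 0 + 2(391.9) = 783.9
Total out = 5453 kmol/h; y_H₂O = 783.9 / 5453 = 0.1437.

0.144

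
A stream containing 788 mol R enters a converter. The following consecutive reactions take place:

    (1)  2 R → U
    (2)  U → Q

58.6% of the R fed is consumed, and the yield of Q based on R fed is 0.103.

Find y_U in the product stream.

Conversion of R: R consumed = 2ξ₁ = 0.586 × 788 → ξ₁ = 230.9 mol.
Yield of Q: 1ξ₂ / 788 = 0.103 → ξ₂ = 81.16 mol.
Outlet amounts (n = n₀ + Σ ν·ξ):
  R: 788 − 2(230.9) = 326.2
  U: 0 + 1(230.9) − 1(81.16) = 149.7
  Q: 0 + 1(81.16) = 81.16
Total out = 557.1 mol; y_U = 149.7 / 557.1 = 0.2687.

0.269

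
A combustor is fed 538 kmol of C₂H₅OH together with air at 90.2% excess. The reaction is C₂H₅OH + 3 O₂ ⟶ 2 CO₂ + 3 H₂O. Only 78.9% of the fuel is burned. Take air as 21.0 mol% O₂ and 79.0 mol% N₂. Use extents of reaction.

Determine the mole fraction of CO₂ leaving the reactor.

0.0545

Stoichiometric O₂ = 3 × 538 = 1614 kmol; O₂ fed = 1614 × 1.902 = 3070 kmol.
N₂ fed = 3070 × 79/21 = 11550 kmol.
Fuel reacted = 0.789 × 538 → ξ = 424.5 kmol.
Outlet (n = n₀ + ν ξ):
  C₂H₅OH: 538 − 1(424.5) = 113.5
  O₂: 3070 − 3(424.5) = 1796
  N₂: 11550 (inert)
  CO₂: 0 + 2(424.5) = 849
  H₂O: 0 + 3(424.5) = 1273
Total out = 15580 kmol; y_CO₂ = 849 / 15580 = 0.05449.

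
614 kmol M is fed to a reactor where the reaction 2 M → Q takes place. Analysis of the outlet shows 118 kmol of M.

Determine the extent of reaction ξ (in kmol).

For M: n = n₀ − 2ξ → 118 = 614 − 2ξ, giving ξ = 248 kmol.
Outlet amounts (n = n₀ + ν ξ):
  M: 614 − 2(248) = 118
  Q: 0 + 1(248) = 248

ξ = 248 kmol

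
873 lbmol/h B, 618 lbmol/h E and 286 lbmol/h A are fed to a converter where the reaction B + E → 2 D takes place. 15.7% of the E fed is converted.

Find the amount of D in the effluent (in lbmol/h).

E reacted = 0.157 × 618 = 97.03 lbmol/h; ν_E = −1, so ξ = 97.03/1 = 97.03 lbmol/h.
Outlet amounts (n = n₀ + ν ξ):
  B: 873 − 1(97.03) = 776
  E: 618 − 1(97.03) = 521
  D: 0 + 2(97.03) = 194.1
  A: 286 (inert)

194 lbmol/h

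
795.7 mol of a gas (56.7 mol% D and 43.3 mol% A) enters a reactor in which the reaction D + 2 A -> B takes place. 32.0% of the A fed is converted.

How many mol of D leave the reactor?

A reacted = 0.32 × 344.5 = 110.3 mol; ν_A = −2, so ξ = 110.3/2 = 55.13 mol.
Outlet amounts (n = n₀ + ν ξ):
  D: 451.2 − 1(55.13) = 396
  A: 344.5 − 2(55.13) = 234.3
  B: 0 + 1(55.13) = 55.13

396 mol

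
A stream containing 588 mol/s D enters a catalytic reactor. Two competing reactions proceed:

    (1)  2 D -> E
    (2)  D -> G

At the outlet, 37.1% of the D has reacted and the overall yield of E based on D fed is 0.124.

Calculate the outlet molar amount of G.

72.3 mol/s

Yield of E: 1ξ₁ / 588 = 0.124 → ξ₁ = 72.91 mol/s.
Conversion of D: 2ξ₁ + 1ξ₂ = 0.371 × 588 = 218.1 → ξ₂ = 72.32 mol/s.
Outlet amounts (n = n₀ + Σ ν·ξ):
  D: 588 − 2(72.91) − 1(72.32) = 369.9
  E: 0 + 1(72.91) = 72.91
  G: 0 + 1(72.32) = 72.32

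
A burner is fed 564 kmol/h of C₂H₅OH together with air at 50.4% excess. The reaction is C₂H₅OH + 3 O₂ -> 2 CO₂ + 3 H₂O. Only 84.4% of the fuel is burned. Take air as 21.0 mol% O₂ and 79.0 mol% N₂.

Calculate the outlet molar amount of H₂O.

1430 kmol/h

Stoichiometric O₂ = 3 × 564 = 1692 kmol/h; O₂ fed = 1692 × 1.504 = 2545 kmol/h.
N₂ fed = 2545 × 79/21 = 9573 kmol/h.
Fuel reacted = 0.844 × 564 → ξ = 476 kmol/h.
Outlet (n = n₀ + ν ξ):
  C₂H₅OH: 564 − 1(476) = 87.98
  O₂: 2545 − 3(476) = 1117
  N₂: 9573 (inert)
  CO₂: 0 + 2(476) = 952
  H₂O: 0 + 3(476) = 1428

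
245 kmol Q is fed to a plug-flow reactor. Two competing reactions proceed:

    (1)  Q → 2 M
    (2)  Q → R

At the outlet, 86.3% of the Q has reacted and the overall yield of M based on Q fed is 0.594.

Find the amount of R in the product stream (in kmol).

Yield of M: 2ξ₁ / 245 = 0.594 → ξ₁ = 72.77 kmol.
Conversion of Q: 1ξ₁ + 1ξ₂ = 0.863 × 245 = 211.4 → ξ₂ = 138.7 kmol.
Outlet amounts (n = n₀ + Σ ν·ξ):
  Q: 245 − 1(72.77) − 1(138.7) = 33.56
  M: 0 + 2(72.77) = 145.5
  R: 0 + 1(138.7) = 138.7

139 kmol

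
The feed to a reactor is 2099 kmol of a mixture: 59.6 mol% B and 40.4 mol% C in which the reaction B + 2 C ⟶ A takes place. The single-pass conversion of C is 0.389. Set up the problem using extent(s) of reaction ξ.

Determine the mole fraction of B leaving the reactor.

0.614

C reacted = 0.389 × 848 = 329.9 kmol; ν_C = −2, so ξ = 329.9/2 = 164.9 kmol.
Outlet amounts (n = n₀ + ν ξ):
  B: 1251 − 1(164.9) = 1086
  C: 848 − 2(164.9) = 518.1
  A: 0 + 1(164.9) = 164.9
Total out = 1769 kmol; y_B = 1086 / 1769 = 0.6139.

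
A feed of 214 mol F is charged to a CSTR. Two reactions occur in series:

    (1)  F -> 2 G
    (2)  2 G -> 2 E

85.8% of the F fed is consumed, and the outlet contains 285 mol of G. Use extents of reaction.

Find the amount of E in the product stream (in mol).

Conversion of F: F consumed = 1ξ₁ = 0.858 × 214 → ξ₁ = 183.6 mol.
G balance: n_G = 0 + 2ξ₁ − 2ξ₂ = 285 → ξ₂ = (2·183.6 − 285)/2 = 41.11 mol.
Outlet amounts (n = n₀ + Σ ν·ξ):
  F: 214 − 1(183.6) = 30.39
  G: 0 + 2(183.6) − 2(41.11) = 285
  E: 0 + 2(41.11) = 82.22

82.2 mol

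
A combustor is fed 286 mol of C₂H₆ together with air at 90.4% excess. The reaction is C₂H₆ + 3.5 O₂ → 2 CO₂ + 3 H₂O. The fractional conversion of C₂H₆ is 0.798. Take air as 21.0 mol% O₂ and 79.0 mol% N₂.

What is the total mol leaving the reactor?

Stoichiometric O₂ = 3.5 × 286 = 1001 mol; O₂ fed = 1001 × 1.904 = 1906 mol.
N₂ fed = 1906 × 79/21 = 7170 mol.
Fuel reacted = 0.798 × 286 → ξ = 228.2 mol.
Outlet (n = n₀ + ν ξ):
  C₂H₆: 286 − 1(228.2) = 57.77
  O₂: 1906 − 3.5(228.2) = 1107
  N₂: 7170 (inert)
  CO₂: 0 + 2(228.2) = 456.5
  H₂O: 0 + 3(228.2) = 684.7
Total out = 57.77 + 1107 + 7170 + 456.5 + 684.7 = 9476 mol.

9480 mol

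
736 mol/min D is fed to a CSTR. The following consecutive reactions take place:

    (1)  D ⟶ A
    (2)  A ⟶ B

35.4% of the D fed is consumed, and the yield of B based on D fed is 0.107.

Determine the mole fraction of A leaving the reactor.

0.247

Conversion of D: D consumed = 1ξ₁ = 0.354 × 736 → ξ₁ = 260.5 mol/min.
Yield of B: 1ξ₂ / 736 = 0.107 → ξ₂ = 78.75 mol/min.
Outlet amounts (n = n₀ + Σ ν·ξ):
  D: 736 − 1(260.5) = 475.5
  A: 0 + 1(260.5) − 1(78.75) = 181.8
  B: 0 + 1(78.75) = 78.75
Total out = 736 mol/min; y_A = 181.8 / 736 = 0.247.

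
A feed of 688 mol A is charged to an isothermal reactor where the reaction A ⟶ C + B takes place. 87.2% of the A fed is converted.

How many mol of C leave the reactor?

600 mol

A reacted = 0.872 × 688 = 599.9 mol; ν_A = −1, so ξ = 599.9/1 = 599.9 mol.
Outlet amounts (n = n₀ + ν ξ):
  A: 688 − 1(599.9) = 88.06
  C: 0 + 1(599.9) = 599.9
  B: 0 + 1(599.9) = 599.9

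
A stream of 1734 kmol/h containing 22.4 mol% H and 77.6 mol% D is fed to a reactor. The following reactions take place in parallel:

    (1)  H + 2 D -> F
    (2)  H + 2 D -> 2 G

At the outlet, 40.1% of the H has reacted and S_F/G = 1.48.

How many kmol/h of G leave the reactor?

78.7 kmol/h

Conversion of H: H consumed = 0.401 × 388.4 = 155.8 kmol/h = 1ξ₁ + 1ξ₂.
Selectivity: 1ξ₁ / (2ξ₂) = 1.48 → ξ₁ = 2.96 ξ₂.
Substitute: (1·2.96 + 1) ξ₂ = 155.8 → ξ₂ = 39.33 kmol/h, ξ₁ = 116.4 kmol/h.
Outlet amounts (n = n₀ + Σ ν·ξ):
  H: 388.4 − 1(116.4) − 1(39.33) = 232.7
  D: 1346 − 2(116.4) − 2(39.33) = 1034
  F: 0 + 1(116.4) = 116.4
  G: 0 + 2(39.33) = 78.66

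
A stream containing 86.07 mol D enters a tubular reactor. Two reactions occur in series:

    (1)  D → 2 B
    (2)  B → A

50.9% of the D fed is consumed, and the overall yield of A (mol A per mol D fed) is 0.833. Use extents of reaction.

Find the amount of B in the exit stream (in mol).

15.9 mol

Conversion of D: D consumed = 1ξ₁ = 0.509 × 86.07 → ξ₁ = 43.81 mol.
Yield of A: 1ξ₂ / 86.07 = 0.833 → ξ₂ = 71.7 mol.
Outlet amounts (n = n₀ + Σ ν·ξ):
  D: 86.07 − 1(43.81) = 42.26
  B: 0 + 2(43.81) − 1(71.7) = 15.92
  A: 0 + 1(71.7) = 71.7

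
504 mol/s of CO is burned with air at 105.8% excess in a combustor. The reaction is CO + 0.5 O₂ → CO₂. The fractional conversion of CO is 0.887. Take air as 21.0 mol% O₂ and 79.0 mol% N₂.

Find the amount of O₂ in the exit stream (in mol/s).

Stoichiometric O₂ = 0.5 × 504 = 252 mol/s; O₂ fed = 252 × 2.058 = 518.6 mol/s.
N₂ fed = 518.6 × 79/21 = 1951 mol/s.
Fuel reacted = 0.887 × 504 → ξ = 447 mol/s.
Outlet (n = n₀ + ν ξ):
  CO: 504 − 1(447) = 56.95
  O₂: 518.6 − 0.5(447) = 295.1
  N₂: 1951 (inert)
  CO₂: 0 + 1(447) = 447

295 mol/s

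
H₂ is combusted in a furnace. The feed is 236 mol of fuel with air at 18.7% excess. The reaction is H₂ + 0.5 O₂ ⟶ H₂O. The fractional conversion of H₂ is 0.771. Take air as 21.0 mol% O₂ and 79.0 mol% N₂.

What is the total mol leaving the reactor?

Stoichiometric O₂ = 0.5 × 236 = 118 mol; O₂ fed = 118 × 1.187 = 140.1 mol.
N₂ fed = 140.1 × 79/21 = 526.9 mol.
Fuel reacted = 0.771 × 236 → ξ = 182 mol.
Outlet (n = n₀ + ν ξ):
  H₂: 236 − 1(182) = 54.04
  O₂: 140.1 − 0.5(182) = 49.09
  N₂: 526.9 (inert)
  H₂O: 0 + 1(182) = 182
Total out = 54.04 + 49.09 + 526.9 + 182 = 812 mol.

812 mol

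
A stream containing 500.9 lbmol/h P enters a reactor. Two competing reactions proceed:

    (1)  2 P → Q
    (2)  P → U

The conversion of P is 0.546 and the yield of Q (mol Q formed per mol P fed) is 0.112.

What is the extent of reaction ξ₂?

ξ₂ = 161 lbmol/h

Yield of Q: 1ξ₁ / 500.9 = 0.112 → ξ₁ = 56.1 lbmol/h.
Conversion of P: 2ξ₁ + 1ξ₂ = 0.546 × 500.9 = 273.5 → ξ₂ = 161.3 lbmol/h.
Outlet amounts (n = n₀ + Σ ν·ξ):
  P: 500.9 − 2(56.1) − 1(161.3) = 227.4
  Q: 0 + 1(56.1) = 56.1
  U: 0 + 1(161.3) = 161.3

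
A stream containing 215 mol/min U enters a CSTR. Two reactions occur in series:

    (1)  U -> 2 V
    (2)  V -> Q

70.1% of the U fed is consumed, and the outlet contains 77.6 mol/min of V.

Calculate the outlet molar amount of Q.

Conversion of U: U consumed = 1ξ₁ = 0.701 × 215 → ξ₁ = 150.7 mol/min.
V balance: n_V = 0 + 2ξ₁ − 1ξ₂ = 77.6 → ξ₂ = (2·150.7 − 77.6)/1 = 223.8 mol/min.
Outlet amounts (n = n₀ + Σ ν·ξ):
  U: 215 − 1(150.7) = 64.28
  V: 0 + 2(150.7) − 1(223.8) = 77.6
  Q: 0 + 1(223.8) = 223.8

224 mol/min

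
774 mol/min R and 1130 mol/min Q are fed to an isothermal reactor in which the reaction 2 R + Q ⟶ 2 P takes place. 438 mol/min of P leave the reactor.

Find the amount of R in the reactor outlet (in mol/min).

For P: n = n₀ + 2ξ → 438 = 0 + 2ξ, giving ξ = 219 mol/min.
Outlet amounts (n = n₀ + ν ξ):
  R: 774 − 2(219) = 336
  Q: 1130 − 1(219) = 911
  P: 0 + 2(219) = 438

336 mol/min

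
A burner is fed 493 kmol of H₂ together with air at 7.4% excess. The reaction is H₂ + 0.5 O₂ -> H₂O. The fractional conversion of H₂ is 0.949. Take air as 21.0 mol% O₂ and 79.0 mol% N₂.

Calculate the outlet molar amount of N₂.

996 kmol

Stoichiometric O₂ = 0.5 × 493 = 246.5 kmol; O₂ fed = 246.5 × 1.074 = 264.7 kmol.
N₂ fed = 264.7 × 79/21 = 995.9 kmol.
Fuel reacted = 0.949 × 493 → ξ = 467.9 kmol.
Outlet (n = n₀ + ν ξ):
  H₂: 493 − 1(467.9) = 25.14
  O₂: 264.7 − 0.5(467.9) = 30.81
  N₂: 995.9 (inert)
  H₂O: 0 + 1(467.9) = 467.9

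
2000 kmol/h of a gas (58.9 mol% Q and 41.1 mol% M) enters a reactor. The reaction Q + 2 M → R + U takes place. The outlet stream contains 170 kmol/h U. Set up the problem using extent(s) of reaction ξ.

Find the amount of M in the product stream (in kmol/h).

For U: n = n₀ + 1ξ → 170 = 0 + 1ξ, giving ξ = 170 kmol/h.
Outlet amounts (n = n₀ + ν ξ):
  Q: 1178 − 1(170) = 1008
  M: 822 − 2(170) = 482
  R: 0 + 1(170) = 170
  U: 0 + 1(170) = 170

482 kmol/h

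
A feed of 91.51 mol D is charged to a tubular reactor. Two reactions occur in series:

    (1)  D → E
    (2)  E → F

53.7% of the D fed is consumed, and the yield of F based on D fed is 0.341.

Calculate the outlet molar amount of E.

17.9 mol

Conversion of D: D consumed = 1ξ₁ = 0.537 × 91.51 → ξ₁ = 49.14 mol.
Yield of F: 1ξ₂ / 91.51 = 0.341 → ξ₂ = 31.2 mol.
Outlet amounts (n = n₀ + Σ ν·ξ):
  D: 91.51 − 1(49.14) = 42.37
  E: 0 + 1(49.14) − 1(31.2) = 17.94
  F: 0 + 1(31.2) = 31.2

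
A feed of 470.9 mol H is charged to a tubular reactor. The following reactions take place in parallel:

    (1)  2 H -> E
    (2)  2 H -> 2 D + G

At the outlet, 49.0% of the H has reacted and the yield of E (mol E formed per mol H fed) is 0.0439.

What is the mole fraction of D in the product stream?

0.348

Yield of E: 1ξ₁ / 470.9 = 0.0439 → ξ₁ = 20.67 mol.
Conversion of H: 2ξ₁ + 2ξ₂ = 0.49 × 470.9 = 230.7 → ξ₂ = 94.7 mol.
Outlet amounts (n = n₀ + Σ ν·ξ):
  H: 470.9 − 2(20.67) − 2(94.7) = 240.2
  E: 0 + 1(20.67) = 20.67
  D: 0 + 2(94.7) = 189.4
  G: 0 + 1(94.7) = 94.7
Total out = 544.9 mol; y_D = 189.4 / 544.9 = 0.3476.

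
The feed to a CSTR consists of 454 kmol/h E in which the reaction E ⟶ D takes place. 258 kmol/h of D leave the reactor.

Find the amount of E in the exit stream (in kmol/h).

196 kmol/h

For D: n = n₀ + 1ξ → 258 = 0 + 1ξ, giving ξ = 258 kmol/h.
Outlet amounts (n = n₀ + ν ξ):
  E: 454 − 1(258) = 196
  D: 0 + 1(258) = 258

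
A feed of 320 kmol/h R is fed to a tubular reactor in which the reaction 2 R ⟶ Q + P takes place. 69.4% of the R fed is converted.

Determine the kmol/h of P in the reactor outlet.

111 kmol/h

R reacted = 0.694 × 320 = 222.1 kmol/h; ν_R = −2, so ξ = 222.1/2 = 111 kmol/h.
Outlet amounts (n = n₀ + ν ξ):
  R: 320 − 2(111) = 97.92
  Q: 0 + 1(111) = 111
  P: 0 + 1(111) = 111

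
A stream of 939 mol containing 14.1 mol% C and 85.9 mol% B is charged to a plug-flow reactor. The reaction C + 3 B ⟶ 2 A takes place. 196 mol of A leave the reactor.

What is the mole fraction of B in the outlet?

0.69

For A: n = n₀ + 2ξ → 196 = 0 + 2ξ, giving ξ = 98 mol.
Outlet amounts (n = n₀ + ν ξ):
  C: 132.4 − 1(98) = 34.4
  B: 806.6 − 3(98) = 512.6
  A: 0 + 2(98) = 196
Total out = 743 mol; y_B = 512.6 / 743 = 0.6899.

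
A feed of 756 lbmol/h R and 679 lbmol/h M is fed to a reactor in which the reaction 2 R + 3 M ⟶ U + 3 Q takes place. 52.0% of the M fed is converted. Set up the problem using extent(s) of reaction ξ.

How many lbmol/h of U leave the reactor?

M reacted = 0.52 × 679 = 353.1 lbmol/h; ν_M = −3, so ξ = 353.1/3 = 117.7 lbmol/h.
Outlet amounts (n = n₀ + ν ξ):
  R: 756 − 2(117.7) = 520.6
  M: 679 − 3(117.7) = 325.9
  U: 0 + 1(117.7) = 117.7
  Q: 0 + 3(117.7) = 353.1

118 lbmol/h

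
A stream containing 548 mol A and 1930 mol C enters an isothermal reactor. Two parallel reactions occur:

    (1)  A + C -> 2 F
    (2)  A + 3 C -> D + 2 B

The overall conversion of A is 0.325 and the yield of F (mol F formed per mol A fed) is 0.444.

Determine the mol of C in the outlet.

1640 mol

Yield of F: 2ξ₁ / 548 = 0.444 → ξ₁ = 121.7 mol.
Conversion of A: 1ξ₁ + 1ξ₂ = 0.325 × 548 = 178.1 → ξ₂ = 56.44 mol.
Outlet amounts (n = n₀ + Σ ν·ξ):
  A: 548 − 1(121.7) − 1(56.44) = 369.9
  C: 1930 − 1(121.7) − 3(56.44) = 1639
  F: 0 + 2(121.7) = 243.3
  D: 0 + 1(56.44) = 56.44
  B: 0 + 2(56.44) = 112.9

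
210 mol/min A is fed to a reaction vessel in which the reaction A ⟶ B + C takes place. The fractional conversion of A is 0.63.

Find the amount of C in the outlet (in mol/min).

A reacted = 0.63 × 210 = 132.3 mol/min; ν_A = −1, so ξ = 132.3/1 = 132.3 mol/min.
Outlet amounts (n = n₀ + ν ξ):
  A: 210 − 1(132.3) = 77.7
  B: 0 + 1(132.3) = 132.3
  C: 0 + 1(132.3) = 132.3

132 mol/min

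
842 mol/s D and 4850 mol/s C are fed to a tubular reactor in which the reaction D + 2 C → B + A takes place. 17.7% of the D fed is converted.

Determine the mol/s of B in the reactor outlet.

149 mol/s

D reacted = 0.177 × 842 = 149 mol/s; ν_D = −1, so ξ = 149/1 = 149 mol/s.
Outlet amounts (n = n₀ + ν ξ):
  D: 842 − 1(149) = 693
  C: 4850 − 2(149) = 4552
  B: 0 + 1(149) = 149
  A: 0 + 1(149) = 149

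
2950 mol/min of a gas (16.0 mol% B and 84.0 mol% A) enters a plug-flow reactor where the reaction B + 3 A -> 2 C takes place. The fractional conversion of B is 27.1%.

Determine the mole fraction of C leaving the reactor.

B reacted = 0.271 × 472 = 127.9 mol/min; ν_B = −1, so ξ = 127.9/1 = 127.9 mol/min.
Outlet amounts (n = n₀ + ν ξ):
  B: 472 − 1(127.9) = 344.1
  A: 2478 − 3(127.9) = 2094
  C: 0 + 2(127.9) = 255.8
Total out = 2694 mol/min; y_C = 255.8 / 2694 = 0.09495.

0.095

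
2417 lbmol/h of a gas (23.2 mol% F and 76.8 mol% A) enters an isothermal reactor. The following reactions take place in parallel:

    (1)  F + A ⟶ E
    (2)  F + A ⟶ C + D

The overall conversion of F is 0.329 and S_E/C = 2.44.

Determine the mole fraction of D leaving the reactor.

0.0235

Conversion of F: F consumed = 0.329 × 560.7 = 184.5 lbmol/h = 1ξ₁ + 1ξ₂.
Selectivity: 1ξ₁ / (1ξ₂) = 2.44 → ξ₁ = 2.44 ξ₂.
Substitute: (1·2.44 + 1) ξ₂ = 184.5 → ξ₂ = 53.63 lbmol/h, ξ₁ = 130.9 lbmol/h.
Outlet amounts (n = n₀ + Σ ν·ξ):
  F: 560.7 − 1(130.9) − 1(53.63) = 376.3
  A: 1856 − 1(130.9) − 1(53.63) = 1672
  E: 0 + 1(130.9) = 130.9
  C: 0 + 1(53.63) = 53.63
  D: 0 + 1(53.63) = 53.63
Total out = 2286 lbmol/h; y_D = 53.63 / 2286 = 0.02346.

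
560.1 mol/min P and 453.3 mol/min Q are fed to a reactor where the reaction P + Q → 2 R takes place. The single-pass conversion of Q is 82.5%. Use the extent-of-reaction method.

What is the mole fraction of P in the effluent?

Q reacted = 0.825 × 453.3 = 374 mol/min; ν_Q = −1, so ξ = 374/1 = 374 mol/min.
Outlet amounts (n = n₀ + ν ξ):
  P: 560.1 − 1(374) = 186.1
  Q: 453.3 − 1(374) = 79.33
  R: 0 + 2(374) = 747.9
Total out = 1013 mol/min; y_P = 186.1 / 1013 = 0.1837.

0.184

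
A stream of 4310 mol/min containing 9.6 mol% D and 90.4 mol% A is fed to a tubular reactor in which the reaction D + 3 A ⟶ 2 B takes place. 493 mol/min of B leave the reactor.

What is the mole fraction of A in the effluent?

0.827

For B: n = n₀ + 2ξ → 493 = 0 + 2ξ, giving ξ = 246.5 mol/min.
Outlet amounts (n = n₀ + ν ξ):
  D: 413.8 − 1(246.5) = 167.3
  A: 3896 − 3(246.5) = 3157
  B: 0 + 2(246.5) = 493
Total out = 3817 mol/min; y_A = 3157 / 3817 = 0.827.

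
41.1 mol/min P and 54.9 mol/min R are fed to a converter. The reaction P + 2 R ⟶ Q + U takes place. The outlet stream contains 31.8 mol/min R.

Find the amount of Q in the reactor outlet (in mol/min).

For R: n = n₀ − 2ξ → 31.8 = 54.9 − 2ξ, giving ξ = 11.55 mol/min.
Outlet amounts (n = n₀ + ν ξ):
  P: 41.1 − 1(11.55) = 29.55
  R: 54.9 − 2(11.55) = 31.8
  Q: 0 + 1(11.55) = 11.55
  U: 0 + 1(11.55) = 11.55

11.5 mol/min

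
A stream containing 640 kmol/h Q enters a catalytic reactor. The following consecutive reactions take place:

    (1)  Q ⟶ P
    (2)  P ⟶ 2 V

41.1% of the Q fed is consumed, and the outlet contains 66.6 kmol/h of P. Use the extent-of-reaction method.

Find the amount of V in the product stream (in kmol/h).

Conversion of Q: Q consumed = 1ξ₁ = 0.411 × 640 → ξ₁ = 263 kmol/h.
P balance: n_P = 0 + 1ξ₁ − 1ξ₂ = 66.6 → ξ₂ = (1·263 − 66.6)/1 = 196.4 kmol/h.
Outlet amounts (n = n₀ + Σ ν·ξ):
  Q: 640 − 1(263) = 377
  P: 0 + 1(263) − 1(196.4) = 66.6
  V: 0 + 2(196.4) = 392.9

393 kmol/h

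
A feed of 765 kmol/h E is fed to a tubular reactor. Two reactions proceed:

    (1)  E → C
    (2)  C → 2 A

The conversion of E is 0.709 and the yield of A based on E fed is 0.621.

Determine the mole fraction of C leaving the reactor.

Conversion of E: E consumed = 1ξ₁ = 0.709 × 765 → ξ₁ = 542.4 kmol/h.
Yield of A: 2ξ₂ / 765 = 0.621 → ξ₂ = 237.5 kmol/h.
Outlet amounts (n = n₀ + Σ ν·ξ):
  E: 765 − 1(542.4) = 222.6
  C: 0 + 1(542.4) − 1(237.5) = 304.9
  A: 0 + 2(237.5) = 475.1
Total out = 1003 kmol/h; y_C = 304.9 / 1003 = 0.3041.

0.304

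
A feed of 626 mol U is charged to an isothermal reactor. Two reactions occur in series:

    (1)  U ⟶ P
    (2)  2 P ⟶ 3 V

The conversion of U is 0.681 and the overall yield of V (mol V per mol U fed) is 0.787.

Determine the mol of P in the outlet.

Conversion of U: U consumed = 1ξ₁ = 0.681 × 626 → ξ₁ = 426.3 mol.
Yield of V: 3ξ₂ / 626 = 0.787 → ξ₂ = 164.2 mol.
Outlet amounts (n = n₀ + Σ ν·ξ):
  U: 626 − 1(426.3) = 199.7
  P: 0 + 1(426.3) − 2(164.2) = 97.86
  V: 0 + 3(164.2) = 492.7

97.9 mol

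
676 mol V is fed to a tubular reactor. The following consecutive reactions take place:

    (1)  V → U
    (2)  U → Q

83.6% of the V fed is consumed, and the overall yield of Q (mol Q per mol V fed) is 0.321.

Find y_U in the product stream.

0.515

Conversion of V: V consumed = 1ξ₁ = 0.836 × 676 → ξ₁ = 565.1 mol.
Yield of Q: 1ξ₂ / 676 = 0.321 → ξ₂ = 217 mol.
Outlet amounts (n = n₀ + Σ ν·ξ):
  V: 676 − 1(565.1) = 110.9
  U: 0 + 1(565.1) − 1(217) = 348.1
  Q: 0 + 1(217) = 217
Total out = 676 mol; y_U = 348.1 / 676 = 0.515.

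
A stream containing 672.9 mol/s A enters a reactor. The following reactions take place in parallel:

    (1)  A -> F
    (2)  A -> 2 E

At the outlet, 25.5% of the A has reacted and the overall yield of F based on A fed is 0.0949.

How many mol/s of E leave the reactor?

215 mol/s

Yield of F: 1ξ₁ / 672.9 = 0.0949 → ξ₁ = 63.86 mol/s.
Conversion of A: 1ξ₁ + 1ξ₂ = 0.255 × 672.9 = 171.6 → ξ₂ = 107.7 mol/s.
Outlet amounts (n = n₀ + Σ ν·ξ):
  A: 672.9 − 1(63.86) − 1(107.7) = 501.3
  F: 0 + 1(63.86) = 63.86
  E: 0 + 2(107.7) = 215.5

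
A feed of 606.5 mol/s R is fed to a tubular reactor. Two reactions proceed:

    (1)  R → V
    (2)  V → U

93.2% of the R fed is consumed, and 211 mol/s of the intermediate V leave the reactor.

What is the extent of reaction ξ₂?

Conversion of R: R consumed = 1ξ₁ = 0.932 × 606.5 → ξ₁ = 565.3 mol/s.
V balance: n_V = 0 + 1ξ₁ − 1ξ₂ = 211 → ξ₂ = (1·565.3 − 211)/1 = 354.3 mol/s.
Outlet amounts (n = n₀ + Σ ν·ξ):
  R: 606.5 − 1(565.3) = 41.24
  V: 0 + 1(565.3) − 1(354.3) = 211
  U: 0 + 1(354.3) = 354.3

ξ₂ = 354 mol/s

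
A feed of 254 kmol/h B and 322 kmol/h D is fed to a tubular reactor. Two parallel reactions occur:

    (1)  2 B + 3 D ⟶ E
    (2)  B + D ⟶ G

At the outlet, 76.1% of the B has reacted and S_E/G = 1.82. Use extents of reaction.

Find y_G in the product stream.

Conversion of B: B consumed = 0.761 × 254 = 193.3 kmol/h = 2ξ₁ + 1ξ₂.
Selectivity: 1ξ₁ / (1ξ₂) = 1.82 → ξ₁ = 1.82 ξ₂.
Substitute: (2·1.82 + 1) ξ₂ = 193.3 → ξ₂ = 41.66 kmol/h, ξ₁ = 75.82 kmol/h.
Outlet amounts (n = n₀ + Σ ν·ξ):
  B: 254 − 2(75.82) − 1(41.66) = 60.71
  D: 322 − 3(75.82) − 1(41.66) = 52.89
  E: 0 + 1(75.82) = 75.82
  G: 0 + 1(41.66) = 41.66
Total out = 231.1 kmol/h; y_G = 41.66 / 231.1 = 0.1803.

0.18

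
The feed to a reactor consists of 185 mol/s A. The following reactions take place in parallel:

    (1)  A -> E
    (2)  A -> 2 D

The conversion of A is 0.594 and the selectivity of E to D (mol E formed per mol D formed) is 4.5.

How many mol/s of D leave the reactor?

Conversion of A: A consumed = 0.594 × 185 = 109.9 mol/s = 1ξ₁ + 1ξ₂.
Selectivity: 1ξ₁ / (2ξ₂) = 4.5 → ξ₁ = 9 ξ₂.
Substitute: (1·9 + 1) ξ₂ = 109.9 → ξ₂ = 10.99 mol/s, ξ₁ = 98.9 mol/s.
Outlet amounts (n = n₀ + Σ ν·ξ):
  A: 185 − 1(98.9) − 1(10.99) = 75.11
  E: 0 + 1(98.9) = 98.9
  D: 0 + 2(10.99) = 21.98

22 mol/s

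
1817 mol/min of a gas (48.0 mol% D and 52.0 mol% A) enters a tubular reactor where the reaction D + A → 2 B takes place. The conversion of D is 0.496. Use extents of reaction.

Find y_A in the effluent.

D reacted = 0.496 × 872.2 = 432.6 mol/min; ν_D = −1, so ξ = 432.6/1 = 432.6 mol/min.
Outlet amounts (n = n₀ + ν ξ):
  D: 872.2 − 1(432.6) = 439.6
  A: 944.8 − 1(432.6) = 512.2
  B: 0 + 2(432.6) = 865.2
Total out = 1817 mol/min; y_A = 512.2 / 1817 = 0.2819.

0.282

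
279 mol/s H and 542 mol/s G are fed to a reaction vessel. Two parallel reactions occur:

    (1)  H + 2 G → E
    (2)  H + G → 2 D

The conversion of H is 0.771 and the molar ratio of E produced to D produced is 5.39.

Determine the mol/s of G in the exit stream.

Conversion of H: H consumed = 0.771 × 279 = 215.1 mol/s = 1ξ₁ + 1ξ₂.
Selectivity: 1ξ₁ / (2ξ₂) = 5.39 → ξ₁ = 10.78 ξ₂.
Substitute: (1·10.78 + 1) ξ₂ = 215.1 → ξ₂ = 18.26 mol/s, ξ₁ = 196.8 mol/s.
Outlet amounts (n = n₀ + Σ ν·ξ):
  H: 279 − 1(196.8) − 1(18.26) = 63.89
  G: 542 − 2(196.8) − 1(18.26) = 130
  E: 0 + 1(196.8) = 196.8
  D: 0 + 2(18.26) = 36.52

130 mol/s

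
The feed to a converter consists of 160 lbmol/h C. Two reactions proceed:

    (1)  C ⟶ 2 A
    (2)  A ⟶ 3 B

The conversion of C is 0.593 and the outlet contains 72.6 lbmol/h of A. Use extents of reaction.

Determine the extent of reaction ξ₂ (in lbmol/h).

Conversion of C: C consumed = 1ξ₁ = 0.593 × 160 → ξ₁ = 94.88 lbmol/h.
A balance: n_A = 0 + 2ξ₁ − 1ξ₂ = 72.6 → ξ₂ = (2·94.88 − 72.6)/1 = 117.2 lbmol/h.
Outlet amounts (n = n₀ + Σ ν·ξ):
  C: 160 − 1(94.88) = 65.12
  A: 0 + 2(94.88) − 1(117.2) = 72.6
  B: 0 + 3(117.2) = 351.5

ξ₂ = 117 lbmol/h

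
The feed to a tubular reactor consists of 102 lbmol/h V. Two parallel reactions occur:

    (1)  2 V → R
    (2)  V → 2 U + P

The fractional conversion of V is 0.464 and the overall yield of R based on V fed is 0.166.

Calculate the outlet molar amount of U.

Yield of R: 1ξ₁ / 102 = 0.166 → ξ₁ = 16.93 lbmol/h.
Conversion of V: 2ξ₁ + 1ξ₂ = 0.464 × 102 = 47.33 → ξ₂ = 13.46 lbmol/h.
Outlet amounts (n = n₀ + Σ ν·ξ):
  V: 102 − 2(16.93) − 1(13.46) = 54.67
  R: 0 + 1(16.93) = 16.93
  U: 0 + 2(13.46) = 26.93
  P: 0 + 1(13.46) = 13.46

26.9 lbmol/h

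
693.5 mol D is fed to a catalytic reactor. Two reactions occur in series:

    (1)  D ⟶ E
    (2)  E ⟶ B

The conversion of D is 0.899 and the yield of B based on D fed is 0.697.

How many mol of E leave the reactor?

140 mol

Conversion of D: D consumed = 1ξ₁ = 0.899 × 693.5 → ξ₁ = 623.5 mol.
Yield of B: 1ξ₂ / 693.5 = 0.697 → ξ₂ = 483.4 mol.
Outlet amounts (n = n₀ + Σ ν·ξ):
  D: 693.5 − 1(623.5) = 70.04
  E: 0 + 1(623.5) − 1(483.4) = 140.1
  B: 0 + 1(483.4) = 483.4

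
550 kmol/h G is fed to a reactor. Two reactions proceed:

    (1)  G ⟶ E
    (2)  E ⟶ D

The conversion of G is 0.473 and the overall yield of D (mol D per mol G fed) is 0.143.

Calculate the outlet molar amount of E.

Conversion of G: G consumed = 1ξ₁ = 0.473 × 550 → ξ₁ = 260.1 kmol/h.
Yield of D: 1ξ₂ / 550 = 0.143 → ξ₂ = 78.65 kmol/h.
Outlet amounts (n = n₀ + Σ ν·ξ):
  G: 550 − 1(260.1) = 289.9
  E: 0 + 1(260.1) − 1(78.65) = 181.5
  D: 0 + 1(78.65) = 78.65

182 kmol/h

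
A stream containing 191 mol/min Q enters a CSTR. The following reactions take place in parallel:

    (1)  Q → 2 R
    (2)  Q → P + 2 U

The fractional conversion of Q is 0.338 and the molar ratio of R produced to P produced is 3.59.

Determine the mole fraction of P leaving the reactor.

Conversion of Q: Q consumed = 0.338 × 191 = 64.56 mol/min = 1ξ₁ + 1ξ₂.
Selectivity: 2ξ₁ / (1ξ₂) = 3.59 → ξ₁ = 1.795 ξ₂.
Substitute: (1·1.795 + 1) ξ₂ = 64.56 → ξ₂ = 23.1 mol/min, ξ₁ = 41.46 mol/min.
Outlet amounts (n = n₀ + Σ ν·ξ):
  Q: 191 − 1(41.46) − 1(23.1) = 126.4
  R: 0 + 2(41.46) = 82.92
  P: 0 + 1(23.1) = 23.1
  U: 0 + 2(23.1) = 46.2
Total out = 278.7 mol/min; y_P = 23.1 / 278.7 = 0.08289.

0.0829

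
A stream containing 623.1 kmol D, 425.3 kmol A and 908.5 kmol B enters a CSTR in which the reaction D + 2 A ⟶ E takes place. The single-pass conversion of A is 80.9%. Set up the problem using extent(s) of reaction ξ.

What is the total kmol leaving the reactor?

A reacted = 0.809 × 425.3 = 344.1 kmol; ν_A = −2, so ξ = 344.1/2 = 172 kmol.
Outlet amounts (n = n₀ + ν ξ):
  D: 623.1 − 1(172) = 451.1
  A: 425.3 − 2(172) = 81.23
  E: 0 + 1(172) = 172
  B: 908.5 (inert)
Total out = 451.1 + 81.23 + 172 + 908.5 = 1613 kmol.

1610 kmol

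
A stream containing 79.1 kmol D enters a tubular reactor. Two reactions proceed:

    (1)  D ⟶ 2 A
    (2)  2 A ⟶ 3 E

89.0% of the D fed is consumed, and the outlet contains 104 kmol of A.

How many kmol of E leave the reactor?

Conversion of D: D consumed = 1ξ₁ = 0.89 × 79.1 → ξ₁ = 70.4 kmol.
A balance: n_A = 0 + 2ξ₁ − 2ξ₂ = 104 → ξ₂ = (2·70.4 − 104)/2 = 18.4 kmol.
Outlet amounts (n = n₀ + Σ ν·ξ):
  D: 79.1 − 1(70.4) = 8.701
  A: 0 + 2(70.4) − 2(18.4) = 104
  E: 0 + 3(18.4) = 55.2

55.2 kmol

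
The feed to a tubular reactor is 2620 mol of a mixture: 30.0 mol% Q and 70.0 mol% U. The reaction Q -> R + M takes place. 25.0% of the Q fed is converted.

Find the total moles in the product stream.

Q reacted = 0.25 × 786 = 196.5 mol; ν_Q = −1, so ξ = 196.5/1 = 196.5 mol.
Outlet amounts (n = n₀ + ν ξ):
  Q: 786 − 1(196.5) = 589.5
  R: 0 + 1(196.5) = 196.5
  M: 0 + 1(196.5) = 196.5
  U: 1834 (inert)
Total out = 589.5 + 196.5 + 196.5 + 1834 = 2816 mol.

2820 mol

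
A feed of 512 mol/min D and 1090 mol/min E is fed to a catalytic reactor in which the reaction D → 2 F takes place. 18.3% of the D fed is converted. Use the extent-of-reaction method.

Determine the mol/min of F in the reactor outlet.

D reacted = 0.183 × 512 = 93.7 mol/min; ν_D = −1, so ξ = 93.7/1 = 93.7 mol/min.
Outlet amounts (n = n₀ + ν ξ):
  D: 512 − 1(93.7) = 418.3
  F: 0 + 2(93.7) = 187.4
  E: 1090 (inert)

187 mol/min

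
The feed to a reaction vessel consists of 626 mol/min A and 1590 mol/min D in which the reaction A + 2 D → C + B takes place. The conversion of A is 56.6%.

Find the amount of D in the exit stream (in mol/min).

A reacted = 0.566 × 626 = 354.3 mol/min; ν_A = −1, so ξ = 354.3/1 = 354.3 mol/min.
Outlet amounts (n = n₀ + ν ξ):
  A: 626 − 1(354.3) = 271.7
  D: 1590 − 2(354.3) = 881.4
  C: 0 + 1(354.3) = 354.3
  B: 0 + 1(354.3) = 354.3

881 mol/min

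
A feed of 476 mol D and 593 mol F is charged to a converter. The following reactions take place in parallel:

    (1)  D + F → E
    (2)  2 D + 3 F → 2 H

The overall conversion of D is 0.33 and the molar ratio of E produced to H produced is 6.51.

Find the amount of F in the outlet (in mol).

Conversion of D: D consumed = 0.33 × 476 = 157.1 mol = 1ξ₁ + 2ξ₂.
Selectivity: 1ξ₁ / (2ξ₂) = 6.51 → ξ₁ = 13.02 ξ₂.
Substitute: (1·13.02 + 2) ξ₂ = 157.1 → ξ₂ = 10.46 mol, ξ₁ = 136.2 mol.
Outlet amounts (n = n₀ + Σ ν·ξ):
  D: 476 − 1(136.2) − 2(10.46) = 318.9
  F: 593 − 1(136.2) − 3(10.46) = 425.5
  E: 0 + 1(136.2) = 136.2
  H: 0 + 2(10.46) = 20.92

425 mol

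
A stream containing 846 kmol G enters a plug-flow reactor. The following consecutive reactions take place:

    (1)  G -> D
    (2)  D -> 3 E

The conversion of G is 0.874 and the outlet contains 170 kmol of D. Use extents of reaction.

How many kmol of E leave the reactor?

1710 kmol

Conversion of G: G consumed = 1ξ₁ = 0.874 × 846 → ξ₁ = 739.4 kmol.
D balance: n_D = 0 + 1ξ₁ − 1ξ₂ = 170 → ξ₂ = (1·739.4 − 170)/1 = 569.4 kmol.
Outlet amounts (n = n₀ + Σ ν·ξ):
  G: 846 − 1(739.4) = 106.6
  D: 0 + 1(739.4) − 1(569.4) = 170
  E: 0 + 3(569.4) = 1708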